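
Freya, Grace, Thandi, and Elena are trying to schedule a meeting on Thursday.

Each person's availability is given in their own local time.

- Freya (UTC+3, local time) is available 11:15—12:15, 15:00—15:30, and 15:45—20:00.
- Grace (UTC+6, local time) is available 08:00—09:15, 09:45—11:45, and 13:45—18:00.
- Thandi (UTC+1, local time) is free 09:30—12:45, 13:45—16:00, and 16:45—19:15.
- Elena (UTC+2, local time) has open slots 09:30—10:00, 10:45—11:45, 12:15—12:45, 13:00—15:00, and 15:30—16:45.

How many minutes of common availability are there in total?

Freya → UTC: 08:15–09:15, 12:00–12:30, 12:45–17:00.
Grace → UTC: 02:00–03:15, 03:45–05:45, 07:45–12:00.
Thandi → UTC: 08:30–11:45, 12:45–15:00, 15:45–18:15.
Elena → UTC: 07:30–08:00, 08:45–09:45, 10:15–10:45, 11:00–13:00, 13:30–14:45.
Freya ∩ Grace: 08:15–09:15.
Freya ∩ Grace ∩ Thandi: 08:30–09:15.
Freya ∩ Grace ∩ Thandi ∩ Elena: 08:45–09:15.
Total common minutes: 30.

30 minutes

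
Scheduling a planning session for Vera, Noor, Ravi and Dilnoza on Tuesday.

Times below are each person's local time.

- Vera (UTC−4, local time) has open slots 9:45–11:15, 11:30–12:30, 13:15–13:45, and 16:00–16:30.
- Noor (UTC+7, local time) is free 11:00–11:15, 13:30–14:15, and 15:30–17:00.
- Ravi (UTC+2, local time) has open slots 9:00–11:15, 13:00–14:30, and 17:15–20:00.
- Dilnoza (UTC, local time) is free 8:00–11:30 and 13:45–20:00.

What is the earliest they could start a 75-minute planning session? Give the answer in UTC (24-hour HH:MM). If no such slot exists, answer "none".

Vera → UTC: 13:45–15:15, 15:30–16:30, 17:15–17:45, 20:00–20:30.
Noor → UTC: 04:00–04:15, 06:30–07:15, 08:30–10:00.
Ravi → UTC: 07:00–09:15, 11:00–12:30, 15:15–18:00.
Dilnoza → UTC: 08:00–11:30, 13:45–20:00.
Vera ∩ Noor: (none).
Vera ∩ Noor ∩ Ravi: (none).
Vera ∩ Noor ∩ Ravi ∩ Dilnoza: (none).
Windows ≥ 75 min: (none).

none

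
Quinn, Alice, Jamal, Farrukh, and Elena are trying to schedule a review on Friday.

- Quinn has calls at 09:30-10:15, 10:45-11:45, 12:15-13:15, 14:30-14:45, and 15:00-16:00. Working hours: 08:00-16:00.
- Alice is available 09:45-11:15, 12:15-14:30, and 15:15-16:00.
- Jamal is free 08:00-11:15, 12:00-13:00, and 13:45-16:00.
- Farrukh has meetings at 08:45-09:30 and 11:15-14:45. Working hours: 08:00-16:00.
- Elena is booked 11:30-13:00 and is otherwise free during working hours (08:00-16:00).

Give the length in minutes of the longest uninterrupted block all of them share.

Quinn free within 08:00–16:00: 08:00–09:30, 10:15–10:45, 11:45–12:15, 13:15–14:30, 14:45–15:00.
Farrukh free within 08:00–16:00: 08:00–08:45, 09:30–11:15, 14:45–16:00.
Elena free within 08:00–16:00: 08:00–11:30, 13:00–16:00.
Quinn ∩ Alice: 10:15–10:45, 13:15–14:30.
Quinn ∩ Alice ∩ Jamal: 10:15–10:45, 13:45–14:30.
Quinn ∩ Alice ∩ Jamal ∩ Farrukh: 10:15–10:45.
Quinn ∩ Alice ∩ Jamal ∩ Farrukh ∩ Elena: 10:15–10:45.
Single common window of 30 minutes.

30 minutes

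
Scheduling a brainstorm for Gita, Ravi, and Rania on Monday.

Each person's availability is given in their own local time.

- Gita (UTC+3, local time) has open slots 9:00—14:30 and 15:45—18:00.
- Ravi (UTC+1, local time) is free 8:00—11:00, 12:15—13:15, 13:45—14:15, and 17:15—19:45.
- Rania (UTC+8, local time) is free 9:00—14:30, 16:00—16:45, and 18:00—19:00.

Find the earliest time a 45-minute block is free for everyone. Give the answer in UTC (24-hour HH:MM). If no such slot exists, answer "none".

08:00

Gita → UTC: 06:00–11:30, 12:45–15:00.
Ravi → UTC: 07:00–10:00, 11:15–12:15, 12:45–13:15, 16:15–18:45.
Rania → UTC: 01:00–06:30, 08:00–08:45, 10:00–11:00.
Gita ∩ Ravi: 07:00–10:00, 11:15–11:30, 12:45–13:15.
Gita ∩ Ravi ∩ Rania: 08:00–08:45.
Windows ≥ 45 min: 08:00–08:45.
Earliest such window starts at 08:00.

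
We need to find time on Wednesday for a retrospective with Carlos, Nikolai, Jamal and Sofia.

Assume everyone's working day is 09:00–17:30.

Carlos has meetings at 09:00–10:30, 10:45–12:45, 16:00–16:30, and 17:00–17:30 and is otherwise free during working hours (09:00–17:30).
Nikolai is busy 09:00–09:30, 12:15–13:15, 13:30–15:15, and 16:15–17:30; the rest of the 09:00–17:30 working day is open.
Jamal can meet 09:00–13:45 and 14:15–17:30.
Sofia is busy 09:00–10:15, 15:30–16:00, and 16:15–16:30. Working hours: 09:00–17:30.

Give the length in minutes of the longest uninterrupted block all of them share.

Carlos free within 09:00–17:30: 10:30–10:45, 12:45–16:00, 16:30–17:00.
Nikolai free within 09:00–17:30: 09:30–12:15, 13:15–13:30, 15:15–16:15.
Sofia free within 09:00–17:30: 10:15–15:30, 16:00–16:15, 16:30–17:30.
Carlos ∩ Nikolai: 10:30–10:45, 13:15–13:30, 15:15–16:00.
Carlos ∩ Nikolai ∩ Jamal: 10:30–10:45, 13:15–13:30, 15:15–16:00.
Carlos ∩ Nikolai ∩ Jamal ∩ Sofia: 10:30–10:45, 13:15–13:30, 15:15–15:30.
Common window lengths: 15, 15, 15 min; longest is 15.

15 minutes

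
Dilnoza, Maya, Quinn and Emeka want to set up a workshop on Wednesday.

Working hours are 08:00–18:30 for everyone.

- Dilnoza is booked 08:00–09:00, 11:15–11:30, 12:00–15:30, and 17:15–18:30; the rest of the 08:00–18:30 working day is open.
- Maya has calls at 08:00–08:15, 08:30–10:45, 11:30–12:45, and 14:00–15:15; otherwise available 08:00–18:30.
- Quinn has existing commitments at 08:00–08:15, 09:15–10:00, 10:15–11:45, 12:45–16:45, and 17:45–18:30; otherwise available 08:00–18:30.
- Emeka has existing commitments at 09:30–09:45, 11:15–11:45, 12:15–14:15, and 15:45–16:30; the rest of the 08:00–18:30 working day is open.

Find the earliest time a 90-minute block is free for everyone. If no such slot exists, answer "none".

Dilnoza free within 08:00–18:30: 09:00–11:15, 11:30–12:00, 15:30–17:15.
Maya free within 08:00–18:30: 08:15–08:30, 10:45–11:30, 12:45–14:00, 15:15–18:30.
Quinn free within 08:00–18:30: 08:15–09:15, 10:00–10:15, 11:45–12:45, 16:45–17:45.
Emeka free within 08:00–18:30: 08:00–09:30, 09:45–11:15, 11:45–12:15, 14:15–15:45, 16:30–18:30.
Dilnoza ∩ Maya: 10:45–11:15, 15:30–17:15.
Dilnoza ∩ Maya ∩ Quinn: 16:45–17:15.
Dilnoza ∩ Maya ∩ Quinn ∩ Emeka: 16:45–17:15.
Windows ≥ 90 min: (none).

none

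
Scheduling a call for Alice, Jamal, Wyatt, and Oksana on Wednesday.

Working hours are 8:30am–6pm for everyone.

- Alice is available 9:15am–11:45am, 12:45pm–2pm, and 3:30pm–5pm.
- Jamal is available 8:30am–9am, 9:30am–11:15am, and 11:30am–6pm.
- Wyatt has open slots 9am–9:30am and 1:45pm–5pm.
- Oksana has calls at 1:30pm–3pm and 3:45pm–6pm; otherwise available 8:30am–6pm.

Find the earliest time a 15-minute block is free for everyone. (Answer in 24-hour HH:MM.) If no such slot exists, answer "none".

15:30

Oksana free within 08:30–18:00: 08:30–13:30, 15:00–15:45.
Alice ∩ Jamal: 09:30–11:15, 11:30–11:45, 12:45–14:00, 15:30–17:00.
Alice ∩ Jamal ∩ Wyatt: 13:45–14:00, 15:30–17:00.
Alice ∩ Jamal ∩ Wyatt ∩ Oksana: 15:30–15:45.
Windows ≥ 15 min: 15:30–15:45.
Earliest such window starts at 15:30.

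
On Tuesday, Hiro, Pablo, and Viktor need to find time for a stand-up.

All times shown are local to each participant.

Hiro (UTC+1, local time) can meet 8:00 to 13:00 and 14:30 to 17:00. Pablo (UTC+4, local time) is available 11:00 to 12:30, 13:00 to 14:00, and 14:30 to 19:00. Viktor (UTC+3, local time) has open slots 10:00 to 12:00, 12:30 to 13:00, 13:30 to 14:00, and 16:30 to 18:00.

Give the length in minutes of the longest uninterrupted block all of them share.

90 minutes

Hiro → UTC: 07:00–12:00, 13:30–16:00.
Pablo → UTC: 07:00–08:30, 09:00–10:00, 10:30–15:00.
Viktor → UTC: 07:00–09:00, 09:30–10:00, 10:30–11:00, 13:30–15:00.
Hiro ∩ Pablo: 07:00–08:30, 09:00–10:00, 10:30–12:00, 13:30–15:00.
Hiro ∩ Pablo ∩ Viktor: 07:00–08:30, 09:30–10:00, 10:30–11:00, 13:30–15:00.
Common window lengths: 90, 30, 30, 90 min; longest is 90.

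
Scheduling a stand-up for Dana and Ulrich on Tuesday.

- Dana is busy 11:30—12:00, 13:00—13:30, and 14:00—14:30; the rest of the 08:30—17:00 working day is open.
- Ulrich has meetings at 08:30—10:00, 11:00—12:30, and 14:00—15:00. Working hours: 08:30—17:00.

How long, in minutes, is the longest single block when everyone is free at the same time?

120 minutes

Dana free within 08:30–17:00: 08:30–11:30, 12:00–13:00, 13:30–14:00, 14:30–17:00.
Ulrich free within 08:30–17:00: 10:00–11:00, 12:30–14:00, 15:00–17:00.
Dana ∩ Ulrich: 10:00–11:00, 12:30–13:00, 13:30–14:00, 15:00–17:00.
Common window lengths: 60, 30, 30, 120 min; longest is 120.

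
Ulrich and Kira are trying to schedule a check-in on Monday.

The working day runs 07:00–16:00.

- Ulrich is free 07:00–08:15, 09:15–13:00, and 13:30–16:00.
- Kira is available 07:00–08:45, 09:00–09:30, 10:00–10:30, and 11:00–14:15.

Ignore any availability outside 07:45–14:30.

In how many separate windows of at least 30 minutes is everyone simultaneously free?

4

Ulrich ∩ Kira: 07:00–08:15, 09:15–09:30, 10:00–10:30, 11:00–13:00, 13:30–14:15.
Restricted to 07:45–14:30: 07:45–08:15, 09:15–09:30, 10:00–10:30, 11:00–13:00, 13:30–14:15.
Windows ≥ 30 min: 07:45–08:15, 10:00–10:30, 11:00–13:00, 13:30–14:15.
That's 4 windows.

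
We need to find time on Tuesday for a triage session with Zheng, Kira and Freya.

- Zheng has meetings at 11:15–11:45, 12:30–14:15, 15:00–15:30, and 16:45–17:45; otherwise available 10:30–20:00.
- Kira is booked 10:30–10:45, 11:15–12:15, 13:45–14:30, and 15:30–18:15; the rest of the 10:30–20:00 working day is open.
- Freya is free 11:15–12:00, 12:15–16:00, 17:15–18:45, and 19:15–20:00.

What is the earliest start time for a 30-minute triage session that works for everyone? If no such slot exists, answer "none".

14:30

Zheng free within 10:30–20:00: 10:30–11:15, 11:45–12:30, 14:15–15:00, 15:30–16:45, 17:45–20:00.
Kira free within 10:30–20:00: 10:45–11:15, 12:15–13:45, 14:30–15:30, 18:15–20:00.
Zheng ∩ Kira: 10:45–11:15, 12:15–12:30, 14:30–15:00, 18:15–20:00.
Zheng ∩ Kira ∩ Freya: 12:15–12:30, 14:30–15:00, 18:15–18:45, 19:15–20:00.
Windows ≥ 30 min: 14:30–15:00, 18:15–18:45, 19:15–20:00.
Earliest such window starts at 14:30.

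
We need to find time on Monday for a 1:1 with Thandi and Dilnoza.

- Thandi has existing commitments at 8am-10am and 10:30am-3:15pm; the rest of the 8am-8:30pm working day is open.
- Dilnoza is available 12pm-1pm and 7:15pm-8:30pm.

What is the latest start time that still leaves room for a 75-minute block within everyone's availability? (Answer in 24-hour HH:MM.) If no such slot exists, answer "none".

19:15

Thandi free within 08:00–20:30: 10:00–10:30, 15:15–20:30.
Thandi ∩ Dilnoza: 19:15–20:30.
Windows ≥ 75 min: 19:15–20:30.
Latest start in the last window 19:15–20:30 is 20:30 − 75 min = 19:15.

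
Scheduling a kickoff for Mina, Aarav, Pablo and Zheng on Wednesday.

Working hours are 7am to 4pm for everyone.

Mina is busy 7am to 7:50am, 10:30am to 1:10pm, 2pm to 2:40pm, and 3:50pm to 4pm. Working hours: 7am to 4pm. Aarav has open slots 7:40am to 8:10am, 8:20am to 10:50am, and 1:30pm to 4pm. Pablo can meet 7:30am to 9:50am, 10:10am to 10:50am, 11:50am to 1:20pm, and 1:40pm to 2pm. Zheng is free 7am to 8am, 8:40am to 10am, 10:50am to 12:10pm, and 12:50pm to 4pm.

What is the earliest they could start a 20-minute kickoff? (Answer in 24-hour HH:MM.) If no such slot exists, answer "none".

Mina free within 07:00–16:00: 07:50–10:30, 13:10–14:00, 14:40–15:50.
Mina ∩ Aarav: 07:50–08:10, 08:20–10:30, 13:30–14:00, 14:40–15:50.
Mina ∩ Aarav ∩ Pablo: 07:50–08:10, 08:20–09:50, 10:10–10:30, 13:40–14:00.
Mina ∩ Aarav ∩ Pablo ∩ Zheng: 07:50–08:00, 08:40–09:50, 13:40–14:00.
Windows ≥ 20 min: 08:40–09:50, 13:40–14:00.
Earliest such window starts at 08:40.

08:40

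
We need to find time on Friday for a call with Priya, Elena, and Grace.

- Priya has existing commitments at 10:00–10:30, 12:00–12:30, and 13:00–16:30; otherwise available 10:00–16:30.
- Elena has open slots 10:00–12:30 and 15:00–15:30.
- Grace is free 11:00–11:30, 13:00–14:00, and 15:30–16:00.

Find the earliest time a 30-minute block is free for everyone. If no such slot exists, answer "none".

Priya free within 10:00–16:30: 10:30–12:00, 12:30–13:00.
Priya ∩ Elena: 10:30–12:00.
Priya ∩ Elena ∩ Grace: 11:00–11:30.
Windows ≥ 30 min: 11:00–11:30.
Earliest such window starts at 11:00.

11:00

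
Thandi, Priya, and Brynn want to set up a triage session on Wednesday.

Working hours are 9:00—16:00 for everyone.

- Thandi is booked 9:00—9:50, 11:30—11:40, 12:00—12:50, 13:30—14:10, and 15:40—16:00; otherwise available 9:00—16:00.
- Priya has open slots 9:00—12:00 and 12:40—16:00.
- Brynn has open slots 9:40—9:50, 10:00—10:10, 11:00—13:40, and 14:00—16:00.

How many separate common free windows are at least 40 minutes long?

Thandi free within 09:00–16:00: 09:50–11:30, 11:40–12:00, 12:50–13:30, 14:10–15:40.
Thandi ∩ Priya: 09:50–11:30, 11:40–12:00, 12:50–13:30, 14:10–15:40.
Thandi ∩ Priya ∩ Brynn: 10:00–10:10, 11:00–11:30, 11:40–12:00, 12:50–13:30, 14:10–15:40.
Windows ≥ 40 min: 12:50–13:30, 14:10–15:40.
That's 2 windows.

2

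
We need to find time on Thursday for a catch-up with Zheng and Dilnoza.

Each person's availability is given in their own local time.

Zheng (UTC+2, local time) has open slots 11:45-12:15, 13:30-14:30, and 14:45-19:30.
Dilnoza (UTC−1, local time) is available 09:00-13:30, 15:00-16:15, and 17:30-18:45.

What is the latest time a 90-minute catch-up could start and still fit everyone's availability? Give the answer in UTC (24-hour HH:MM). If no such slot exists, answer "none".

13:00

Zheng → UTC: 09:45–10:15, 11:30–12:30, 12:45–17:30.
Dilnoza → UTC: 10:00–14:30, 16:00–17:15, 18:30–19:45.
Zheng ∩ Dilnoza: 10:00–10:15, 11:30–12:30, 12:45–14:30, 16:00–17:15.
Windows ≥ 90 min: 12:45–14:30.
Latest start in the last window 12:45–14:30 is 14:30 − 90 min = 13:00.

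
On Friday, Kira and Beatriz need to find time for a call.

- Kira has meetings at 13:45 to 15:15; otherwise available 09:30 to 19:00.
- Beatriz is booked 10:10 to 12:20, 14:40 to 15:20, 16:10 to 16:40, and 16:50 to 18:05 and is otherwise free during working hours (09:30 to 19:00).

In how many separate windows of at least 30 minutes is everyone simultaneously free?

4

Kira free within 09:30–19:00: 09:30–13:45, 15:15–19:00.
Beatriz free within 09:30–19:00: 09:30–10:10, 12:20–14:40, 15:20–16:10, 16:40–16:50, 18:05–19:00.
Kira ∩ Beatriz: 09:30–10:10, 12:20–13:45, 15:20–16:10, 16:40–16:50, 18:05–19:00.
Windows ≥ 30 min: 09:30–10:10, 12:20–13:45, 15:20–16:10, 18:05–19:00.
That's 4 windows.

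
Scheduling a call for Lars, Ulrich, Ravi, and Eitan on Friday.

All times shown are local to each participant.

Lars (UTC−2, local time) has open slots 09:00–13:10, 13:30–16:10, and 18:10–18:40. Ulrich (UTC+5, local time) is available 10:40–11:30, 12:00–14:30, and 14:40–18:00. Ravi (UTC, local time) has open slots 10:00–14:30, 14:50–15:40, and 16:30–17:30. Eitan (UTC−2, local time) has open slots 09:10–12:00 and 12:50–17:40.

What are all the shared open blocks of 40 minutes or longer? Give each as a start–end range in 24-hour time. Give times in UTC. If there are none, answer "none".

Lars → UTC: 11:00–15:10, 15:30–18:10, 20:10–20:40.
Ulrich → UTC: 05:40–06:30, 07:00–09:30, 09:40–13:00.
Ravi → UTC: 10:00–14:30, 14:50–15:40, 16:30–17:30.
Eitan → UTC: 11:10–14:00, 14:50–19:40.
Lars ∩ Ulrich: 11:00–13:00.
Lars ∩ Ulrich ∩ Ravi: 11:00–13:00.
Lars ∩ Ulrich ∩ Ravi ∩ Eitan: 11:10–13:00.
Windows ≥ 40 min: 11:10–13:00.

11:10–13:00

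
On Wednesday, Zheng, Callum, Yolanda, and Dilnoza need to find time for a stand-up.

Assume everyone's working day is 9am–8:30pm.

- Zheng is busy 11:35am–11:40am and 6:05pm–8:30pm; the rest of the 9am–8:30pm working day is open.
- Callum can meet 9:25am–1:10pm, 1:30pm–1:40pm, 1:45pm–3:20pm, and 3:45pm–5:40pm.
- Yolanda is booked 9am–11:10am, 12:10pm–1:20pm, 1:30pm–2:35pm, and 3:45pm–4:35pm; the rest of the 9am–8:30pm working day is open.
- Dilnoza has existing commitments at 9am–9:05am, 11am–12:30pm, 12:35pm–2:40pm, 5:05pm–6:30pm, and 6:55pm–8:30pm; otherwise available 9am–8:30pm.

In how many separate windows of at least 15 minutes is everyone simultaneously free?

2

Zheng free within 09:00–20:30: 09:00–11:35, 11:40–18:05.
Yolanda free within 09:00–20:30: 11:10–12:10, 13:20–13:30, 14:35–15:45, 16:35–20:30.
Dilnoza free within 09:00–20:30: 09:05–11:00, 12:30–12:35, 14:40–17:05, 18:30–18:55.
Zheng ∩ Callum: 09:25–11:35, 11:40–13:10, 13:30–13:40, 13:45–15:20, 15:45–17:40.
Zheng ∩ Callum ∩ Yolanda: 11:10–11:35, 11:40–12:10, 14:35–15:20, 16:35–17:40.
Zheng ∩ Callum ∩ Yolanda ∩ Dilnoza: 14:40–15:20, 16:35–17:05.
Windows ≥ 15 min: 14:40–15:20, 16:35–17:05.
That's 2 windows.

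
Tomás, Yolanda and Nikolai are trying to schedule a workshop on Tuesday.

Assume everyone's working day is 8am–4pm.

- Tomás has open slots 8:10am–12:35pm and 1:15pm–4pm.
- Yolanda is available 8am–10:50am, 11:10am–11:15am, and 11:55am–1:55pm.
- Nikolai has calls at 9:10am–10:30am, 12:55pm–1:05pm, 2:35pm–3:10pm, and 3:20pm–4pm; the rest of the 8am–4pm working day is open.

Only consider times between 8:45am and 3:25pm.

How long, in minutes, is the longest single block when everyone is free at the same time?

Nikolai free within 08:00–16:00: 08:00–09:10, 10:30–12:55, 13:05–14:35, 15:10–15:20.
Tomás ∩ Yolanda: 08:10–10:50, 11:10–11:15, 11:55–12:35, 13:15–13:55.
Tomás ∩ Yolanda ∩ Nikolai: 08:10–09:10, 10:30–10:50, 11:10–11:15, 11:55–12:35, 13:15–13:55.
Restricted to 08:45–15:25: 08:45–09:10, 10:30–10:50, 11:10–11:15, 11:55–12:35, 13:15–13:55.
Common window lengths: 25, 20, 5, 40, 40 min; longest is 40.

40 minutes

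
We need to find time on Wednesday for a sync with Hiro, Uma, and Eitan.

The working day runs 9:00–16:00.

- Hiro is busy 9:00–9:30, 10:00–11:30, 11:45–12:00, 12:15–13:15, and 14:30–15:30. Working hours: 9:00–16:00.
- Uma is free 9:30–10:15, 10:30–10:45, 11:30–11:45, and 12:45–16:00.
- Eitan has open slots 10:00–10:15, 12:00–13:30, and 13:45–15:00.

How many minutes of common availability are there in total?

60 minutes

Hiro free within 09:00–16:00: 09:30–10:00, 11:30–11:45, 12:00–12:15, 13:15–14:30, 15:30–16:00.
Hiro ∩ Uma: 09:30–10:00, 11:30–11:45, 13:15–14:30, 15:30–16:00.
Hiro ∩ Uma ∩ Eitan: 13:15–13:30, 13:45–14:30.
Total common minutes: 15 + 45 = 60.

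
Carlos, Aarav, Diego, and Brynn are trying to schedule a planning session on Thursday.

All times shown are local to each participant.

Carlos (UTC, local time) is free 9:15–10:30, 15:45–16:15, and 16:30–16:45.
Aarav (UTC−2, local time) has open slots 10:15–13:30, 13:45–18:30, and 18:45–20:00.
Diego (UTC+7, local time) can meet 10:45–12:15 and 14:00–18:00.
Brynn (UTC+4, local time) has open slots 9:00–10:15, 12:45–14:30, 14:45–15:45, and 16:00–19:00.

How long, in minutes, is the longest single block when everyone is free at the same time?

Carlos → UTC: 09:15–10:30, 15:45–16:15, 16:30–16:45.
Aarav → UTC: 12:15–15:30, 15:45–20:30, 20:45–22:00.
Diego → UTC: 03:45–05:15, 07:00–11:00.
Brynn → UTC: 05:00–06:15, 08:45–10:30, 10:45–11:45, 12:00–15:00.
Carlos ∩ Aarav: 15:45–16:15, 16:30–16:45.
Carlos ∩ Aarav ∩ Diego: (none).
Carlos ∩ Aarav ∩ Diego ∩ Brynn: (none).
No common window.

0 minutes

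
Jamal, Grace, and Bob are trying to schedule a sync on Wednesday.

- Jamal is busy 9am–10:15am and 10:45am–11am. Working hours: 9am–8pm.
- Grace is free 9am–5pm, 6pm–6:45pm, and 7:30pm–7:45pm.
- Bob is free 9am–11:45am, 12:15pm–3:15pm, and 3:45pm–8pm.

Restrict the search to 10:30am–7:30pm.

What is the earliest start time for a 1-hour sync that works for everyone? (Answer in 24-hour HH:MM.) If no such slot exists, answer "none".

Jamal free within 09:00–20:00: 10:15–10:45, 11:00–20:00.
Jamal ∩ Grace: 10:15–10:45, 11:00–17:00, 18:00–18:45, 19:30–19:45.
Jamal ∩ Grace ∩ Bob: 10:15–10:45, 11:00–11:45, 12:15–15:15, 15:45–17:00, 18:00–18:45, 19:30–19:45.
Restricted to 10:30–19:30: 10:30–10:45, 11:00–11:45, 12:15–15:15, 15:45–17:00, 18:00–18:45.
Windows ≥ 60 min: 12:15–15:15, 15:45–17:00.
Earliest such window starts at 12:15.

12:15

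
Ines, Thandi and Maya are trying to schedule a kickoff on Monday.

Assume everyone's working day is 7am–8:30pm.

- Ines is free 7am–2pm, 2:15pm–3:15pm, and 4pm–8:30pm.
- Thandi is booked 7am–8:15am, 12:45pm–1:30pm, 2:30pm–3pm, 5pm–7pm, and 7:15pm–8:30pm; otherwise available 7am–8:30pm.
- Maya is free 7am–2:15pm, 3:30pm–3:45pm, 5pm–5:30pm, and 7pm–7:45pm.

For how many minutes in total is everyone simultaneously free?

315 minutes

Thandi free within 07:00–20:30: 08:15–12:45, 13:30–14:30, 15:00–17:00, 19:00–19:15.
Ines ∩ Thandi: 08:15–12:45, 13:30–14:00, 14:15–14:30, 15:00–15:15, 16:00–17:00, 19:00–19:15.
Ines ∩ Thandi ∩ Maya: 08:15–12:45, 13:30–14:00, 19:00–19:15.
Total common minutes: 270 + 30 + 15 = 315.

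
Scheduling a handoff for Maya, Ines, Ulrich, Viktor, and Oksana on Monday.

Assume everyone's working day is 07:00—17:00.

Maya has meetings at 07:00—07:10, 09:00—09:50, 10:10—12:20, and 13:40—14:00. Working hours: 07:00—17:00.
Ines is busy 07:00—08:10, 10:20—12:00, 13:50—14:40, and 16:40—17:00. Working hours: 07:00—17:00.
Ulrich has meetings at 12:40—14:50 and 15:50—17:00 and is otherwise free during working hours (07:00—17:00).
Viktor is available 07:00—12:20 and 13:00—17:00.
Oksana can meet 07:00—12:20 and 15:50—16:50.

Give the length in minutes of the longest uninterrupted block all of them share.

Maya free within 07:00–17:00: 07:10–09:00, 09:50–10:10, 12:20–13:40, 14:00–17:00.
Ines free within 07:00–17:00: 08:10–10:20, 12:00–13:50, 14:40–16:40.
Ulrich free within 07:00–17:00: 07:00–12:40, 14:50–15:50.
Maya ∩ Ines: 08:10–09:00, 09:50–10:10, 12:20–13:40, 14:40–16:40.
Maya ∩ Ines ∩ Ulrich: 08:10–09:00, 09:50–10:10, 12:20–12:40, 14:50–15:50.
Maya ∩ Ines ∩ Ulrich ∩ Viktor: 08:10–09:00, 09:50–10:10, 14:50–15:50.
Maya ∩ Ines ∩ Ulrich ∩ Viktor ∩ Oksana: 08:10–09:00, 09:50–10:10.
Common window lengths: 50, 20 min; longest is 50.

50 minutes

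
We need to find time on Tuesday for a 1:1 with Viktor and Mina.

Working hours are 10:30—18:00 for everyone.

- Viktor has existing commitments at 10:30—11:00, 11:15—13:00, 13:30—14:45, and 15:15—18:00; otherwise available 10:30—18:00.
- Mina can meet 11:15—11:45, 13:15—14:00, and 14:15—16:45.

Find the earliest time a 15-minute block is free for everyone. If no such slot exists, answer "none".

Viktor free within 10:30–18:00: 11:00–11:15, 13:00–13:30, 14:45–15:15.
Viktor ∩ Mina: 13:15–13:30, 14:45–15:15.
Windows ≥ 15 min: 13:15–13:30, 14:45–15:15.
Earliest such window starts at 13:15.

13:15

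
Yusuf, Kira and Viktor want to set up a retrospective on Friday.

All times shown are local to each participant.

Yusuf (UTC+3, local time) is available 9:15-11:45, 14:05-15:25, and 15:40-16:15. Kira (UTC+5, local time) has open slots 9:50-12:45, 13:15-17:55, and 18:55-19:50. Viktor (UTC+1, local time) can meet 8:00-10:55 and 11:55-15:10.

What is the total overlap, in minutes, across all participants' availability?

Yusuf → UTC: 06:15–08:45, 11:05–12:25, 12:40–13:15.
Kira → UTC: 04:50–07:45, 08:15–12:55, 13:55–14:50.
Viktor → UTC: 07:00–09:55, 10:55–14:10.
Yusuf ∩ Kira: 06:15–07:45, 08:15–08:45, 11:05–12:25, 12:40–12:55.
Yusuf ∩ Kira ∩ Viktor: 07:00–07:45, 08:15–08:45, 11:05–12:25, 12:40–12:55.
Total common minutes: 45 + 30 + 80 + 15 = 170.

170 minutes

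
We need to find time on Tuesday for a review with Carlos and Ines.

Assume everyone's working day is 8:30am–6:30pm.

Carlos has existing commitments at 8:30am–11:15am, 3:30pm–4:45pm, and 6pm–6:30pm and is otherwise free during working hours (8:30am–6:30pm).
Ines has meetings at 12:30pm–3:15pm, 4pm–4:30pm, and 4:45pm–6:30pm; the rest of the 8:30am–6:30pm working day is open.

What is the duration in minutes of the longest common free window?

75 minutes

Carlos free within 08:30–18:30: 11:15–15:30, 16:45–18:00.
Ines free within 08:30–18:30: 08:30–12:30, 15:15–16:00, 16:30–16:45.
Carlos ∩ Ines: 11:15–12:30, 15:15–15:30.
Common window lengths: 75, 15 min; longest is 75.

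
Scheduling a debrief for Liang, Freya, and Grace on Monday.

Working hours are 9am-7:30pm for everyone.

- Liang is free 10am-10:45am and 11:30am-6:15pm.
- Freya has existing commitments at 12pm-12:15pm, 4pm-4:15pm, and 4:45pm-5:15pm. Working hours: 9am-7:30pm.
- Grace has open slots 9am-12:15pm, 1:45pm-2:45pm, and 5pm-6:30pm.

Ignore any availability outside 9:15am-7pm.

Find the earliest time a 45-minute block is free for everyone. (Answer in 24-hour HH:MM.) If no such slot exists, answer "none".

Freya free within 09:00–19:30: 09:00–12:00, 12:15–16:00, 16:15–16:45, 17:15–19:30.
Liang ∩ Freya: 10:00–10:45, 11:30–12:00, 12:15–16:00, 16:15–16:45, 17:15–18:15.
Liang ∩ Freya ∩ Grace: 10:00–10:45, 11:30–12:00, 13:45–14:45, 17:15–18:15.
Restricted to 09:15–19:00: 10:00–10:45, 11:30–12:00, 13:45–14:45, 17:15–18:15.
Windows ≥ 45 min: 10:00–10:45, 13:45–14:45, 17:15–18:15.
Earliest such window starts at 10:00.

10:00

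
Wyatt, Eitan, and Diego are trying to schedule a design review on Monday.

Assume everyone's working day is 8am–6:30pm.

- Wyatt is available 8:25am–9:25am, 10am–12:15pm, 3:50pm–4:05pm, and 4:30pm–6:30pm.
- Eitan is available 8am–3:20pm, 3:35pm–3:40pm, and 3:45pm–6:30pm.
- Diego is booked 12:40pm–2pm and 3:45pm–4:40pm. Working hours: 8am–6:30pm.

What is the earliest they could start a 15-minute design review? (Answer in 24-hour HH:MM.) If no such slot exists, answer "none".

Diego free within 08:00–18:30: 08:00–12:40, 14:00–15:45, 16:40–18:30.
Wyatt ∩ Eitan: 08:25–09:25, 10:00–12:15, 15:50–16:05, 16:30–18:30.
Wyatt ∩ Eitan ∩ Diego: 08:25–09:25, 10:00–12:15, 16:40–18:30.
Windows ≥ 15 min: 08:25–09:25, 10:00–12:15, 16:40–18:30.
Earliest such window starts at 08:25.

08:25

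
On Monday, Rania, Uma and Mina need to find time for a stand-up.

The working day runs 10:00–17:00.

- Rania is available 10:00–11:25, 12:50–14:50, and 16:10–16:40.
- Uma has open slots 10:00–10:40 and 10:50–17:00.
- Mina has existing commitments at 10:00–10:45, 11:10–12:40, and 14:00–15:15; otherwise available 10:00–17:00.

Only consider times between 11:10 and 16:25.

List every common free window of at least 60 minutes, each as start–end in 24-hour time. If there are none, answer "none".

Mina free within 10:00–17:00: 10:45–11:10, 12:40–14:00, 15:15–17:00.
Rania ∩ Uma: 10:00–10:40, 10:50–11:25, 12:50–14:50, 16:10–16:40.
Rania ∩ Uma ∩ Mina: 10:50–11:10, 12:50–14:00, 16:10–16:40.
Restricted to 11:10–16:25: 12:50–14:00, 16:10–16:25.
Windows ≥ 60 min: 12:50–14:00.

12:50–14:00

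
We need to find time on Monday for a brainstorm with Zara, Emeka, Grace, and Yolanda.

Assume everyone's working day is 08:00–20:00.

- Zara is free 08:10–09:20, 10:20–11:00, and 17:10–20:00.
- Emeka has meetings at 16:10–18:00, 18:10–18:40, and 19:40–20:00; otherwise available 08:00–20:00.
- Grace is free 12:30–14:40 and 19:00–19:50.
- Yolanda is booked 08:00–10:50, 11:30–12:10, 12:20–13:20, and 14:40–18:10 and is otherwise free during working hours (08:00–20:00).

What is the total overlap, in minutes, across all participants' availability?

Emeka free within 08:00–20:00: 08:00–16:10, 18:00–18:10, 18:40–19:40.
Yolanda free within 08:00–20:00: 10:50–11:30, 12:10–12:20, 13:20–14:40, 18:10–20:00.
Zara ∩ Emeka: 08:10–09:20, 10:20–11:00, 18:00–18:10, 18:40–19:40.
Zara ∩ Emeka ∩ Grace: 19:00–19:40.
Zara ∩ Emeka ∩ Grace ∩ Yolanda: 19:00–19:40.
Total common minutes: 40.

40 minutes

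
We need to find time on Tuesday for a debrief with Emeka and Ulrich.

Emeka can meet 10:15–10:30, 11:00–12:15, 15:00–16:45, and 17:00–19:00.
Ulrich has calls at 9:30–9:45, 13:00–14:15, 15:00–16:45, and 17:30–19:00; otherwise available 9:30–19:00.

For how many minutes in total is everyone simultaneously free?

120 minutes

Ulrich free within 09:30–19:00: 09:45–13:00, 14:15–15:00, 16:45–17:30.
Emeka ∩ Ulrich: 10:15–10:30, 11:00–12:15, 17:00–17:30.
Total common minutes: 15 + 75 + 30 = 120.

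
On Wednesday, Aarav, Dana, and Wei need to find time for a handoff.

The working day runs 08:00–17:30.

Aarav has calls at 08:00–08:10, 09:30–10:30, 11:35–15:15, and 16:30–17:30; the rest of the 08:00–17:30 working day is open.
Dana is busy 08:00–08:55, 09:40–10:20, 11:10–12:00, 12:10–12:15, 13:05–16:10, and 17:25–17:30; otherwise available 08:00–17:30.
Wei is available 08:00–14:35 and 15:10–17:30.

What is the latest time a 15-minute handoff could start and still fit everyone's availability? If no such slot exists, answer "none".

16:15

Aarav free within 08:00–17:30: 08:10–09:30, 10:30–11:35, 15:15–16:30.
Dana free within 08:00–17:30: 08:55–09:40, 10:20–11:10, 12:00–12:10, 12:15–13:05, 16:10–17:25.
Aarav ∩ Dana: 08:55–09:30, 10:30–11:10, 16:10–16:30.
Aarav ∩ Dana ∩ Wei: 08:55–09:30, 10:30–11:10, 16:10–16:30.
Windows ≥ 15 min: 08:55–09:30, 10:30–11:10, 16:10–16:30.
Latest start in the last window 16:10–16:30 is 16:30 − 15 min = 16:15.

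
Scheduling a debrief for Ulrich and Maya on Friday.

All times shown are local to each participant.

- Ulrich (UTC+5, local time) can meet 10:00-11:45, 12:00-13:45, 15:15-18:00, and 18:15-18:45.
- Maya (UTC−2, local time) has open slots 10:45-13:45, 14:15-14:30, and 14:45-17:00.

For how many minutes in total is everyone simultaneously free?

45 minutes

Ulrich → UTC: 05:00–06:45, 07:00–08:45, 10:15–13:00, 13:15–13:45.
Maya → UTC: 12:45–15:45, 16:15–16:30, 16:45–19:00.
Ulrich ∩ Maya: 12:45–13:00, 13:15–13:45.
Total common minutes: 15 + 30 = 45.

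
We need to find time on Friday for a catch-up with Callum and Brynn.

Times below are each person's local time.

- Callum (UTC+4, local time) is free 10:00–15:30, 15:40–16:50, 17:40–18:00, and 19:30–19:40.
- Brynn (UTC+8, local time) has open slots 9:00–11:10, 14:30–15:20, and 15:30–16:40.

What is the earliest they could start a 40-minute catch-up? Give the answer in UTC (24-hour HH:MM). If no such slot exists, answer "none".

Callum → UTC: 06:00–11:30, 11:40–12:50, 13:40–14:00, 15:30–15:40.
Brynn → UTC: 01:00–03:10, 06:30–07:20, 07:30–08:40.
Callum ∩ Brynn: 06:30–07:20, 07:30–08:40.
Windows ≥ 40 min: 06:30–07:20, 07:30–08:40.
Earliest such window starts at 06:30.

06:30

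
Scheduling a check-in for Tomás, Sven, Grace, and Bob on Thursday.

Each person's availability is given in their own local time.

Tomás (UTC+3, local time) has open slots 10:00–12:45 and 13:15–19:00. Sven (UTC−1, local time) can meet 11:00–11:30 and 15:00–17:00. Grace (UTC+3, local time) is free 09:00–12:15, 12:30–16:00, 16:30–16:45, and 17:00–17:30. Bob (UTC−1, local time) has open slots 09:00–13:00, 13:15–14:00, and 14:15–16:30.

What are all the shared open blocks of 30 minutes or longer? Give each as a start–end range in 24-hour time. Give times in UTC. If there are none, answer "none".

12:00–12:30

Tomás → UTC: 07:00–09:45, 10:15–16:00.
Sven → UTC: 12:00–12:30, 16:00–18:00.
Grace → UTC: 06:00–09:15, 09:30–13:00, 13:30–13:45, 14:00–14:30.
Bob → UTC: 10:00–14:00, 14:15–15:00, 15:15–17:30.
Tomás ∩ Sven: 12:00–12:30.
Tomás ∩ Sven ∩ Grace: 12:00–12:30.
Tomás ∩ Sven ∩ Grace ∩ Bob: 12:00–12:30.
Windows ≥ 30 min: 12:00–12:30.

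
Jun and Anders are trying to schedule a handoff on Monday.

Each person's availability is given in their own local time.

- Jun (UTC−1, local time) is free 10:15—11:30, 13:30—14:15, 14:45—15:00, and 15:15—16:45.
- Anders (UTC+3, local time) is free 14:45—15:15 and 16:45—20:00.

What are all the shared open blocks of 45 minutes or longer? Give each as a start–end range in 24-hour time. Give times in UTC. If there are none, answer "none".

14:30–15:15, 16:15–17:00

Jun → UTC: 11:15–12:30, 14:30–15:15, 15:45–16:00, 16:15–17:45.
Anders → UTC: 11:45–12:15, 13:45–17:00.
Jun ∩ Anders: 11:45–12:15, 14:30–15:15, 15:45–16:00, 16:15–17:00.
Windows ≥ 45 min: 14:30–15:15, 16:15–17:00.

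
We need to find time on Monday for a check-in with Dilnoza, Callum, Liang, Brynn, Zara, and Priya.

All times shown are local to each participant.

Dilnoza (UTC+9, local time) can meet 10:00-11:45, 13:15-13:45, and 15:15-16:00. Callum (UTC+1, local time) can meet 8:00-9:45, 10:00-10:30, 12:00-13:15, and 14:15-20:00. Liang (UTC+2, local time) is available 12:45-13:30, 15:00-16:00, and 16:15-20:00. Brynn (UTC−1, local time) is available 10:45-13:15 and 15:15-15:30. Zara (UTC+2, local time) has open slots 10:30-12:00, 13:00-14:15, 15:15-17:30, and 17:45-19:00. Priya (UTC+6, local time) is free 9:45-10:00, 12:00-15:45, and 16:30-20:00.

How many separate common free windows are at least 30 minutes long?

Dilnoza → UTC: 01:00–02:45, 04:15–04:45, 06:15–07:00.
Callum → UTC: 07:00–08:45, 09:00–09:30, 11:00–12:15, 13:15–19:00.
Liang → UTC: 10:45–11:30, 13:00–14:00, 14:15–18:00.
Brynn → UTC: 11:45–14:15, 16:15–16:30.
Zara → UTC: 08:30–10:00, 11:00–12:15, 13:15–15:30, 15:45–17:00.
Priya → UTC: 03:45–04:00, 06:00–09:45, 10:30–14:00.
Dilnoza ∩ Callum: (none).
Dilnoza ∩ Callum ∩ Liang: (none).
Dilnoza ∩ Callum ∩ Liang ∩ Brynn: (none).
Dilnoza ∩ Callum ∩ Liang ∩ Brynn ∩ Zara: (none).
Dilnoza ∩ Callum ∩ Liang ∩ Brynn ∩ Zara ∩ Priya: (none).
Windows ≥ 30 min: (none).
That's 0 windows.

0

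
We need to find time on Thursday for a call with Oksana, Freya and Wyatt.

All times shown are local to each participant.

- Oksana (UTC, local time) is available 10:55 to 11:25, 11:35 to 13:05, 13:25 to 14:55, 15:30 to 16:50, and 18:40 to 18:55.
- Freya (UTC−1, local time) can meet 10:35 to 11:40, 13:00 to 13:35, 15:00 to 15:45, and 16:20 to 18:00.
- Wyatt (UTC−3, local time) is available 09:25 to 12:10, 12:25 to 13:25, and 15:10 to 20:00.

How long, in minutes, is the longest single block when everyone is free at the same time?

Oksana → UTC: 10:55–11:25, 11:35–13:05, 13:25–14:55, 15:30–16:50, 18:40–18:55.
Freya → UTC: 11:35–12:40, 14:00–14:35, 16:00–16:45, 17:20–19:00.
Wyatt → UTC: 12:25–15:10, 15:25–16:25, 18:10–23:00.
Oksana ∩ Freya: 11:35–12:40, 14:00–14:35, 16:00–16:45, 18:40–18:55.
Oksana ∩ Freya ∩ Wyatt: 12:25–12:40, 14:00–14:35, 16:00–16:25, 18:40–18:55.
Common window lengths: 15, 35, 25, 15 min; longest is 35.

35 minutes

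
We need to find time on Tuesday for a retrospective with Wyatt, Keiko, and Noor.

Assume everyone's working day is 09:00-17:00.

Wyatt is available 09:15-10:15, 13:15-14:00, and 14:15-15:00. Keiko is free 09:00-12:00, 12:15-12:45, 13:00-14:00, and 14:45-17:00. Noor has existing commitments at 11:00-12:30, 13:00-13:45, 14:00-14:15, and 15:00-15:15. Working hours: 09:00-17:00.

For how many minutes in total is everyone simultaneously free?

90 minutes

Noor free within 09:00–17:00: 09:00–11:00, 12:30–13:00, 13:45–14:00, 14:15–15:00, 15:15–17:00.
Wyatt ∩ Keiko: 09:15–10:15, 13:15–14:00, 14:45–15:00.
Wyatt ∩ Keiko ∩ Noor: 09:15–10:15, 13:45–14:00, 14:45–15:00.
Total common minutes: 60 + 15 + 15 = 90.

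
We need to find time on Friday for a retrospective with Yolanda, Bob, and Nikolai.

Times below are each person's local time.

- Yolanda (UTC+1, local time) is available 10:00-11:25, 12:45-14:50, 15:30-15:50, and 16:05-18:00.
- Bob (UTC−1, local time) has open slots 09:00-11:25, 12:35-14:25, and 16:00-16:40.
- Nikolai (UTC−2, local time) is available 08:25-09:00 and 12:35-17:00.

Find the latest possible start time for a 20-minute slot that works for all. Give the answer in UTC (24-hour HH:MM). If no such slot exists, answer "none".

Yolanda → UTC: 09:00–10:25, 11:45–13:50, 14:30–14:50, 15:05–17:00.
Bob → UTC: 10:00–12:25, 13:35–15:25, 17:00–17:40.
Nikolai → UTC: 10:25–11:00, 14:35–19:00.
Yolanda ∩ Bob: 10:00–10:25, 11:45–12:25, 13:35–13:50, 14:30–14:50, 15:05–15:25.
Yolanda ∩ Bob ∩ Nikolai: 14:35–14:50, 15:05–15:25.
Windows ≥ 20 min: 15:05–15:25.
Latest start in the last window 15:05–15:25 is 15:25 − 20 min = 15:05.

15:05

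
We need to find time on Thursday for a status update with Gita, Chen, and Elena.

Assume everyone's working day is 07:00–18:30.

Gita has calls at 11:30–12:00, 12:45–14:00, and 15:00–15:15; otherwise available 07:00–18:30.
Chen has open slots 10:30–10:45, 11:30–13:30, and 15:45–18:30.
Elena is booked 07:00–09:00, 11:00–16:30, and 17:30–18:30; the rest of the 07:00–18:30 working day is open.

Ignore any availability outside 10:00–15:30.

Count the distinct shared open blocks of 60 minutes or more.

Gita free within 07:00–18:30: 07:00–11:30, 12:00–12:45, 14:00–15:00, 15:15–18:30.
Elena free within 07:00–18:30: 09:00–11:00, 16:30–17:30.
Gita ∩ Chen: 10:30–10:45, 12:00–12:45, 15:45–18:30.
Gita ∩ Chen ∩ Elena: 10:30–10:45, 16:30–17:30.
Restricted to 10:00–15:30: 10:30–10:45.
Windows ≥ 60 min: (none).
That's 0 windows.

0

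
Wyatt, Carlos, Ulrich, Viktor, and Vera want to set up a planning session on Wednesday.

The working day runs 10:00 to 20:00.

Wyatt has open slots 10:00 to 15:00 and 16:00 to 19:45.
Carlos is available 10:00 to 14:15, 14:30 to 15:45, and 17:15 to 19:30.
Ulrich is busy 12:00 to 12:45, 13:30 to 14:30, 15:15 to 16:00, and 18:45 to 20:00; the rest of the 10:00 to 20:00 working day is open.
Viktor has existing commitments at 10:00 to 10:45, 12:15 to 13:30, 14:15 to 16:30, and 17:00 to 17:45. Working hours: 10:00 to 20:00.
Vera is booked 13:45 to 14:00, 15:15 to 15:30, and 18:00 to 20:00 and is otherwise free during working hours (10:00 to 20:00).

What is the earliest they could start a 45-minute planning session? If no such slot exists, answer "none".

10:45

Ulrich free within 10:00–20:00: 10:00–12:00, 12:45–13:30, 14:30–15:15, 16:00–18:45.
Viktor free within 10:00–20:00: 10:45–12:15, 13:30–14:15, 16:30–17:00, 17:45–20:00.
Vera free within 10:00–20:00: 10:00–13:45, 14:00–15:15, 15:30–18:00.
Wyatt ∩ Carlos: 10:00–14:15, 14:30–15:00, 17:15–19:30.
Wyatt ∩ Carlos ∩ Ulrich: 10:00–12:00, 12:45–13:30, 14:30–15:00, 17:15–18:45.
Wyatt ∩ Carlos ∩ Ulrich ∩ Viktor: 10:45–12:00, 17:45–18:45.
Wyatt ∩ Carlos ∩ Ulrich ∩ Viktor ∩ Vera: 10:45–12:00, 17:45–18:00.
Windows ≥ 45 min: 10:45–12:00.
Earliest such window starts at 10:45.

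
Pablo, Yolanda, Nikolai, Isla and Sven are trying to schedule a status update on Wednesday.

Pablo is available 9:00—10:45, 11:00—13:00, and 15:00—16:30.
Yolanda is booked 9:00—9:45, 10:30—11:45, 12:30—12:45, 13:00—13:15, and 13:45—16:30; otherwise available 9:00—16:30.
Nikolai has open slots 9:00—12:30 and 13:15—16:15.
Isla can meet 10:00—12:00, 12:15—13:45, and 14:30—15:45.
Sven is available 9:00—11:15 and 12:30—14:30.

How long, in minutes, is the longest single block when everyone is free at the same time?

Yolanda free within 09:00–16:30: 09:45–10:30, 11:45–12:30, 12:45–13:00, 13:15–13:45.
Pablo ∩ Yolanda: 09:45–10:30, 11:45–12:30, 12:45–13:00.
Pablo ∩ Yolanda ∩ Nikolai: 09:45–10:30, 11:45–12:30.
Pablo ∩ Yolanda ∩ Nikolai ∩ Isla: 10:00–10:30, 11:45–12:00, 12:15–12:30.
Pablo ∩ Yolanda ∩ Nikolai ∩ Isla ∩ Sven: 10:00–10:30.
Single common window of 30 minutes.

30 minutes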